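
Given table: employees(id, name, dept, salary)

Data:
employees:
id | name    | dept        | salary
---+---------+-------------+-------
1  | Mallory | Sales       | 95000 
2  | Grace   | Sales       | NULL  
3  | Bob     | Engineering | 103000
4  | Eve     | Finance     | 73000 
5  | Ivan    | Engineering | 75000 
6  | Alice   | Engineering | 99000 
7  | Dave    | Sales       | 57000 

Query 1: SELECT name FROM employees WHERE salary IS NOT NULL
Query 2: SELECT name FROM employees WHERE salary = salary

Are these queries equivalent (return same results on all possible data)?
Yes, equivalent

Both queries return: [('Alice',), ('Bob',), ('Dave',), ('Eve',), ('Ivan',), ('Mallory',)]

Reason: IS NOT NULL vs self-equality (both exclude NULLs)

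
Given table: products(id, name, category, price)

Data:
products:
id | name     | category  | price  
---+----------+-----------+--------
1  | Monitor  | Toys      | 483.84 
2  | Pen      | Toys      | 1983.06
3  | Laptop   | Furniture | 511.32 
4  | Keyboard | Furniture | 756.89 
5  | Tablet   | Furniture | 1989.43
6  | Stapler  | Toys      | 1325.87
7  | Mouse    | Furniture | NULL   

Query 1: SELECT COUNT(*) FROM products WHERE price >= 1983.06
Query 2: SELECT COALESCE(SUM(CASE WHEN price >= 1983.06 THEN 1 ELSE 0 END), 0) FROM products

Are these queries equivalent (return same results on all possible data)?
Yes, equivalent

Both queries return: [(2,)]

Reason: COUNT with WHERE vs conditional SUM (COALESCE handles empty-table NULL)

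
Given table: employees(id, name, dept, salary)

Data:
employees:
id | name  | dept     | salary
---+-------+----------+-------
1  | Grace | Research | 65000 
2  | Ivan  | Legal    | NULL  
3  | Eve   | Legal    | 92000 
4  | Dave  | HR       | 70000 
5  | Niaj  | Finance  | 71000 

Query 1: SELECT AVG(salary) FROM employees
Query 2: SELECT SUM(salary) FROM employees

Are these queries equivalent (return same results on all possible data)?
No, not equivalent

Query 1 returns: [(74500.0,)]
Query 2 returns: [(298000,)]

Reason: AVG vs SUM give different aggregate values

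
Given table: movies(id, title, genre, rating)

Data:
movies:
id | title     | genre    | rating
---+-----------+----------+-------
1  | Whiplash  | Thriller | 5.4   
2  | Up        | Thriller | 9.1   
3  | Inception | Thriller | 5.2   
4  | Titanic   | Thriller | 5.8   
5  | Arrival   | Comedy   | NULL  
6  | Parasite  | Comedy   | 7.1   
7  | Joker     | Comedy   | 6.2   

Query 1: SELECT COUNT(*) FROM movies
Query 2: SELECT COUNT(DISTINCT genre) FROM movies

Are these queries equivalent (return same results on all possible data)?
No, not equivalent

Query 1 returns: [(7,)]
Query 2 returns: [(2,)]

Reason: COUNT(*) counts rows, COUNT(DISTINCT genre) counts unique genres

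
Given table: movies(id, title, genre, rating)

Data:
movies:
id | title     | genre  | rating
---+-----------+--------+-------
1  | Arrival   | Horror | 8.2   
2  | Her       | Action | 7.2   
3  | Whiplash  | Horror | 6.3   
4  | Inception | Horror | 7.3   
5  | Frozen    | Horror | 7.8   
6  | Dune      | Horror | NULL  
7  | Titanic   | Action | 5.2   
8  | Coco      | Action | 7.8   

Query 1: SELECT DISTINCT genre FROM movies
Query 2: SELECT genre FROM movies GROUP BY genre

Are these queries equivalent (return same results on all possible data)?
Yes, equivalent

Both queries return: [('Action',), ('Horror',)]

Reason: Both get unique genres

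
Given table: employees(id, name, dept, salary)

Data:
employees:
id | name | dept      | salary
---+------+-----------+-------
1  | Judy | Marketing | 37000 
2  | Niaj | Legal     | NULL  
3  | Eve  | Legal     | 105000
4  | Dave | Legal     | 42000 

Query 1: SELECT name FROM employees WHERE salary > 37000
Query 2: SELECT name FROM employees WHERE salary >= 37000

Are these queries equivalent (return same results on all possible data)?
No, not equivalent

Query 1 returns: [('Eve',), ('Dave',)]
Query 2 returns: [('Judy',), ('Eve',), ('Dave',)]

Reason: > vs >= gives different results when salary = 37000 exists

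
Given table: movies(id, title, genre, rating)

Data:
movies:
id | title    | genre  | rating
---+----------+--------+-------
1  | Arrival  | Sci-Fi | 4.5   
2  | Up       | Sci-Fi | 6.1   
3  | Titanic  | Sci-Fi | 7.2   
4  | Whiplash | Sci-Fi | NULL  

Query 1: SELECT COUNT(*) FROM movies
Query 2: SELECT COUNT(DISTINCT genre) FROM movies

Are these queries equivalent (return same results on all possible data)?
No, not equivalent

Query 1 returns: [(4,)]
Query 2 returns: [(1,)]

Reason: COUNT(*) counts rows, COUNT(DISTINCT genre) counts unique genres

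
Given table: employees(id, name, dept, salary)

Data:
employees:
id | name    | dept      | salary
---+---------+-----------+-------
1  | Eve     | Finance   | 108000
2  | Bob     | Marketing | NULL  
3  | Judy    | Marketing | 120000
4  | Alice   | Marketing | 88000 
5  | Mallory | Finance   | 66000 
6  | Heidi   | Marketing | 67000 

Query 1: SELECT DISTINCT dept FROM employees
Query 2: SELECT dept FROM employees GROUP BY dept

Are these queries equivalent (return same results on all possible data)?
Yes, equivalent

Both queries return: [('Finance',), ('Marketing',)]

Reason: Both get unique depts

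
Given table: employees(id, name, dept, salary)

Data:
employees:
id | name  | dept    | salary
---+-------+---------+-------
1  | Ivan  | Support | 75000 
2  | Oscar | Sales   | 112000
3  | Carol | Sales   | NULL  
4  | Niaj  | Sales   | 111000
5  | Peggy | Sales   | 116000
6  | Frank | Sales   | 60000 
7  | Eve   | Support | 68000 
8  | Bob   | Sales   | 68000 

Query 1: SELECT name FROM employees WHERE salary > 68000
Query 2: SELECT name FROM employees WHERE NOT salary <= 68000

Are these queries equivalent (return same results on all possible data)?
Yes, equivalent

Both queries return: [('Ivan',), ('Niaj',), ('Oscar',), ('Peggy',)]

Reason: Both filter salary > 68000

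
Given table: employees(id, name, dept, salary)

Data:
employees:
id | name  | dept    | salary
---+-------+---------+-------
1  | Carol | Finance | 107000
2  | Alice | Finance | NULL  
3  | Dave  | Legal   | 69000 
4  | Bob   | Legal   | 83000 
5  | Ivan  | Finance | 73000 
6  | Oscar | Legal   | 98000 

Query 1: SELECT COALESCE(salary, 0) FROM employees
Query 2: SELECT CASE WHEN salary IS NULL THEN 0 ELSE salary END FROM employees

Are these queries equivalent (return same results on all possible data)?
Yes, equivalent

Both queries return: [(0,), (69000,), (73000,), (83000,), (98000,), (107000,)]

Reason: COALESCE vs CASE for NULL handling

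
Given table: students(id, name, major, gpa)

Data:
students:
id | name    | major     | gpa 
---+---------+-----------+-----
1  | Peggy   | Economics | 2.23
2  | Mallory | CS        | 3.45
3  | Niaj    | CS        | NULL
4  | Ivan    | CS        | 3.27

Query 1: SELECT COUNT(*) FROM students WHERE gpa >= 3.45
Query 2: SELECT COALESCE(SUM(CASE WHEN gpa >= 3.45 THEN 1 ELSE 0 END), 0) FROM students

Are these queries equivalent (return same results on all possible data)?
Yes, equivalent

Both queries return: [(1,)]

Reason: COUNT with WHERE vs conditional SUM (COALESCE handles empty-table NULL)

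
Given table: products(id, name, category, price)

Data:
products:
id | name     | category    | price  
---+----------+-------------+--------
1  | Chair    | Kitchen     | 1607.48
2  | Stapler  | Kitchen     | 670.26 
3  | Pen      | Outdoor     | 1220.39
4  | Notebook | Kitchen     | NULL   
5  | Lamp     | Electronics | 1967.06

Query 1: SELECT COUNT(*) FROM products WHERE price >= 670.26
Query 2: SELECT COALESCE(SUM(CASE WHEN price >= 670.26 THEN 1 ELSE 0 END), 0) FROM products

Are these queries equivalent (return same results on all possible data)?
Yes, equivalent

Both queries return: [(4,)]

Reason: COUNT with WHERE vs conditional SUM (COALESCE handles empty-table NULL)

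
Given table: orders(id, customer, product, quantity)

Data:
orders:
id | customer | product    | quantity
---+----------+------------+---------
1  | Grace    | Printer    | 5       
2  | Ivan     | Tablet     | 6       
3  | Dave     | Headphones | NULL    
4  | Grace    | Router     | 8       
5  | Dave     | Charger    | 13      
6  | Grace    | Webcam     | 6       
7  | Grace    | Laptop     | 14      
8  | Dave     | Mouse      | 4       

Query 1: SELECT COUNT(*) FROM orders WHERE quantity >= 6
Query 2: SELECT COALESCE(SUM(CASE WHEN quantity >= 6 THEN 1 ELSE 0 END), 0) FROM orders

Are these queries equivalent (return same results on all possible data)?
Yes, equivalent

Both queries return: [(5,)]

Reason: COUNT with WHERE vs conditional SUM (COALESCE handles empty-table NULL)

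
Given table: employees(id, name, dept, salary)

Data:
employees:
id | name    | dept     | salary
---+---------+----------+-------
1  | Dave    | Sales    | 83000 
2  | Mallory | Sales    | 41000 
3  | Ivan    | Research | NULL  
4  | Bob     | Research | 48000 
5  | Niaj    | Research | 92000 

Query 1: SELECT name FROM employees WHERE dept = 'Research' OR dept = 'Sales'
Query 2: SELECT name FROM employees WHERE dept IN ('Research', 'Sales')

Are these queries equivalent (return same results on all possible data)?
Yes, equivalent

Both queries return: [('Bob',), ('Dave',), ('Ivan',), ('Mallory',), ('Niaj',)]

Reason: OR vs IN are equivalent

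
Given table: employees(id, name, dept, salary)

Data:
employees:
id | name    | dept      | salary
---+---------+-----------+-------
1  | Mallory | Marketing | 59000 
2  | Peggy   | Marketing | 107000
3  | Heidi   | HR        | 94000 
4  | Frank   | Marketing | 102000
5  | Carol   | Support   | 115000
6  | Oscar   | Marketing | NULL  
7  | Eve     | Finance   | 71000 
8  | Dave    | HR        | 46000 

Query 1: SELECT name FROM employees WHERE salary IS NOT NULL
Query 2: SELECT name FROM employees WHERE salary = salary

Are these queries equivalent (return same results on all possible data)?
Yes, equivalent

Both queries return: [('Carol',), ('Dave',), ('Eve',), ('Frank',), ('Heidi',), ('Mallory',), ('Peggy',)]

Reason: IS NOT NULL vs self-equality (both exclude NULLs)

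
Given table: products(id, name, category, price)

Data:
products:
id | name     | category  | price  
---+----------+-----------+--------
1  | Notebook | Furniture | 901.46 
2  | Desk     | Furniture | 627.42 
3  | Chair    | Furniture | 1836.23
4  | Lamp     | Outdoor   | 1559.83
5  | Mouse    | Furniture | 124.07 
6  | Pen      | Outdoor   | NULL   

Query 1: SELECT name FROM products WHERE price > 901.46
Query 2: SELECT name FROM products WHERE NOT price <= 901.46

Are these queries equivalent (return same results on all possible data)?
Yes, equivalent

Both queries return: [('Chair',), ('Lamp',)]

Reason: Both filter price > 901.46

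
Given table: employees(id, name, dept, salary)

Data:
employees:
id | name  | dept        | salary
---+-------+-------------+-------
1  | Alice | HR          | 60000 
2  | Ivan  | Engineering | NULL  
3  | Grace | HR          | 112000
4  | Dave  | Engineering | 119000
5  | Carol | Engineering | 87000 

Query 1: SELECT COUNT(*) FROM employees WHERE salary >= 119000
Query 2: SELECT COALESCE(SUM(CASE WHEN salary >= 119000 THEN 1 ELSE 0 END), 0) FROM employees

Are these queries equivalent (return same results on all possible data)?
Yes, equivalent

Both queries return: [(1,)]

Reason: COUNT with WHERE vs conditional SUM (COALESCE handles empty-table NULL)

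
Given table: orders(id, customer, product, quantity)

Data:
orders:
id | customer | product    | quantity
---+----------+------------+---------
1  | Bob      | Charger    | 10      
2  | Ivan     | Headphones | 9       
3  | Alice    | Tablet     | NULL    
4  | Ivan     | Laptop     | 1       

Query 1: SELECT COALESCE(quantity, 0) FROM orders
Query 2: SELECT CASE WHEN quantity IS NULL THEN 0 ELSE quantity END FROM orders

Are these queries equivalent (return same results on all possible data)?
Yes, equivalent

Both queries return: [(0,), (1,), (9,), (10,)]

Reason: COALESCE vs CASE for NULL handling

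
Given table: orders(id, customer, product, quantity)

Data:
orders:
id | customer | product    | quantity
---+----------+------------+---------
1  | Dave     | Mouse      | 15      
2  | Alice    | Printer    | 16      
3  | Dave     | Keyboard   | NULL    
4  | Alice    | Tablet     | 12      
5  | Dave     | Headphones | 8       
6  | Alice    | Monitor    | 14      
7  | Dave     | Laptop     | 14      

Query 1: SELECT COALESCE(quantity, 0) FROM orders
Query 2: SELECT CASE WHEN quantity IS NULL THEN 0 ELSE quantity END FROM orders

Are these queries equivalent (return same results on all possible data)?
Yes, equivalent

Both queries return: [(0,), (8,), (12,), (14,), (14,), (15,), (16,)]

Reason: COALESCE vs CASE for NULL handling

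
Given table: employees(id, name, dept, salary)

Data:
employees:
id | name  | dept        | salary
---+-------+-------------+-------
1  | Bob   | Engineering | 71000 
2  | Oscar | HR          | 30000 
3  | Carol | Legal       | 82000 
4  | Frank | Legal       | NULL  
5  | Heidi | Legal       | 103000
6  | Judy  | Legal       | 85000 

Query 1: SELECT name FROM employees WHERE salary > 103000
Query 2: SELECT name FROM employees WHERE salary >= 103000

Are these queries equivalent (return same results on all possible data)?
No, not equivalent

Query 1 returns: []
Query 2 returns: [('Heidi',)]

Reason: > vs >= gives different results when salary = 103000 exists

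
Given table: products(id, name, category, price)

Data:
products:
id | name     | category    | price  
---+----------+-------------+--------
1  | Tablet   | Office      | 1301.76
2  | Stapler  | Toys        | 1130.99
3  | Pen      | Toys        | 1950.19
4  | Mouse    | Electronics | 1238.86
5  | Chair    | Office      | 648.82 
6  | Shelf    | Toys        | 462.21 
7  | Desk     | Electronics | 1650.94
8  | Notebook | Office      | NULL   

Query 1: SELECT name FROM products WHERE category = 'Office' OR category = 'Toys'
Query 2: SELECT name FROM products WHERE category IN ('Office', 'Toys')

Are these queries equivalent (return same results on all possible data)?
Yes, equivalent

Both queries return: [('Chair',), ('Notebook',), ('Pen',), ('Shelf',), ('Stapler',), ('Tablet',)]

Reason: OR vs IN are equivalent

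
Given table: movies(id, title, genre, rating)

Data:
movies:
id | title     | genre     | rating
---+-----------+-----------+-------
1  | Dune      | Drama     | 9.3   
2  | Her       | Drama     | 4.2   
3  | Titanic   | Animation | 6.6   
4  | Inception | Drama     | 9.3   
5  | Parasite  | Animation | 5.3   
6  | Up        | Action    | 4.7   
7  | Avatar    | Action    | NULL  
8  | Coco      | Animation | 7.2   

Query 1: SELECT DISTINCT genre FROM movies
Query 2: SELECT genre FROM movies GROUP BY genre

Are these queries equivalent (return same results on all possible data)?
Yes, equivalent

Both queries return: [('Action',), ('Animation',), ('Drama',)]

Reason: Both get unique genres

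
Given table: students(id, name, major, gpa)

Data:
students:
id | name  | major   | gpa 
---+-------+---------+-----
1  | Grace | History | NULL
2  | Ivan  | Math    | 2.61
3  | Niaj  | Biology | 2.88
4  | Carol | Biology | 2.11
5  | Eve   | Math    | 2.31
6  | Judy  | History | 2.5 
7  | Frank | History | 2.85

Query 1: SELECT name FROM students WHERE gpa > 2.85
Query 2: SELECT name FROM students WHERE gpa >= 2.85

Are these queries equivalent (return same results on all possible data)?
No, not equivalent

Query 1 returns: [('Niaj',)]
Query 2 returns: [('Niaj',), ('Frank',)]

Reason: > vs >= gives different results when gpa = 2.85 exists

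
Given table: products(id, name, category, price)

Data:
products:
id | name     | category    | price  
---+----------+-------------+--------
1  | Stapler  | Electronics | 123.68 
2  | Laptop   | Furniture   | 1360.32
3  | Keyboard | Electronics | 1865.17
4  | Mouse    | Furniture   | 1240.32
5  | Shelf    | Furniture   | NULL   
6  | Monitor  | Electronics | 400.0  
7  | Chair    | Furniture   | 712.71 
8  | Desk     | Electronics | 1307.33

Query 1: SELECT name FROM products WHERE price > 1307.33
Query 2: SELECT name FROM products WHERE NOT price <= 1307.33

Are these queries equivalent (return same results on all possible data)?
Yes, equivalent

Both queries return: [('Keyboard',), ('Laptop',)]

Reason: Both filter price > 1307.33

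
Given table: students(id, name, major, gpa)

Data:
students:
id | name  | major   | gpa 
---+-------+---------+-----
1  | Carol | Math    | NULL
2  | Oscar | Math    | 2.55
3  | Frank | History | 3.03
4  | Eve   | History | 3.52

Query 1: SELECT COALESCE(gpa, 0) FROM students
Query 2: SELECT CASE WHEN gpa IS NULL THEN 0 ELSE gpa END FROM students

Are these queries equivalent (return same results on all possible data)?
Yes, equivalent

Both queries return: [(0,), (2.55,), (3.03,), (3.52,)]

Reason: COALESCE vs CASE for NULL handling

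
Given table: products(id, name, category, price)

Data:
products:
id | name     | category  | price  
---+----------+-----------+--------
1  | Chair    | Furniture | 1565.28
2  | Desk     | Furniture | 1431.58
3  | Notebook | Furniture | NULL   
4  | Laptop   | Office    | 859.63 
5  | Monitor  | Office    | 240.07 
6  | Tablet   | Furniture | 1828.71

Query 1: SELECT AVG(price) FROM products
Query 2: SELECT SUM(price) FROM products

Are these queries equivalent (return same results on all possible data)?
No, not equivalent

Query 1 returns: [(1185.0539999999999,)]
Query 2 returns: [(5925.2699999999995,)]

Reason: AVG vs SUM give different aggregate values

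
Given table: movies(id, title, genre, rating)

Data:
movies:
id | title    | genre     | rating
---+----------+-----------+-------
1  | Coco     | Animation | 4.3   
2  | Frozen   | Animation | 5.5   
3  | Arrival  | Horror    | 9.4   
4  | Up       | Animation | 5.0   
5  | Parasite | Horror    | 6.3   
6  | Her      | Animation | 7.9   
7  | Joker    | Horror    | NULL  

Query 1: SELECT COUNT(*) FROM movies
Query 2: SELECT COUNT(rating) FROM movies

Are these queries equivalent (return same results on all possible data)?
No, not equivalent

Query 1 returns: [(7,)]
Query 2 returns: [(6,)]

Reason: COUNT(*) includes NULLs, COUNT(column) excludes them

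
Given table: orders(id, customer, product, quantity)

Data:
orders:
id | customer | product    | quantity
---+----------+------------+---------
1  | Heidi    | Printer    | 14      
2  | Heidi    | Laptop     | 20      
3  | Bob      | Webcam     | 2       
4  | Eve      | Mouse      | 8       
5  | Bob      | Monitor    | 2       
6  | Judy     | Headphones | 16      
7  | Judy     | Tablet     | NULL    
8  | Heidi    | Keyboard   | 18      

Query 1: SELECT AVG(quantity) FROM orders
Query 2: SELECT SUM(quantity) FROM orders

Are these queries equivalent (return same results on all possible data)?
No, not equivalent

Query 1 returns: [(11.428571428571429,)]
Query 2 returns: [(80,)]

Reason: AVG vs SUM give different aggregate values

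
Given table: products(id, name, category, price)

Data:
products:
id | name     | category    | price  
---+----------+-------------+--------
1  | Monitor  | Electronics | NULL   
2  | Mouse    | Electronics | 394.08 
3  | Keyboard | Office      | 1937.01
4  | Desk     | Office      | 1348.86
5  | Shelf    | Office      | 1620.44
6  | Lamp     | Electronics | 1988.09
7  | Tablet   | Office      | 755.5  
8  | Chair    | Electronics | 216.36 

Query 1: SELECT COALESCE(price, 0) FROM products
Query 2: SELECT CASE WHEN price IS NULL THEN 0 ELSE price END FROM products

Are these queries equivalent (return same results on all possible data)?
Yes, equivalent

Both queries return: [(0,), (216.36,), (394.08,), (755.5,), (1348.86,), (1620.44,), (1937.01,), (1988.09,)]

Reason: COALESCE vs CASE for NULL handling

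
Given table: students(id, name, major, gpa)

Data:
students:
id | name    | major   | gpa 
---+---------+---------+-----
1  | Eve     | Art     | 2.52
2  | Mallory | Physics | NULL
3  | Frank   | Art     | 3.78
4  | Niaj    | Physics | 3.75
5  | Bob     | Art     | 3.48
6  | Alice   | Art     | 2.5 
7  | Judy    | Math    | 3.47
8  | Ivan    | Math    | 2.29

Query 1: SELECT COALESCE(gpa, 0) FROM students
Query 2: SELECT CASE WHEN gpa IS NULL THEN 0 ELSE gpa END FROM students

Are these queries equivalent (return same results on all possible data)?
Yes, equivalent

Both queries return: [(0,), (2.29,), (2.5,), (2.52,), (3.47,), (3.48,), (3.75,), (3.78,)]

Reason: COALESCE vs CASE for NULL handling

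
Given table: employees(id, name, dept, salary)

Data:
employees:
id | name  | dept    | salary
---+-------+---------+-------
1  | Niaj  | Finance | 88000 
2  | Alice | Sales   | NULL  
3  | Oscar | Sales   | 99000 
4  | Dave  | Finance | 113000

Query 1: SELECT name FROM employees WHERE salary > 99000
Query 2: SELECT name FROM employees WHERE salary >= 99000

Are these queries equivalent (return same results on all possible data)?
No, not equivalent

Query 1 returns: [('Dave',)]
Query 2 returns: [('Oscar',), ('Dave',)]

Reason: > vs >= gives different results when salary = 99000 exists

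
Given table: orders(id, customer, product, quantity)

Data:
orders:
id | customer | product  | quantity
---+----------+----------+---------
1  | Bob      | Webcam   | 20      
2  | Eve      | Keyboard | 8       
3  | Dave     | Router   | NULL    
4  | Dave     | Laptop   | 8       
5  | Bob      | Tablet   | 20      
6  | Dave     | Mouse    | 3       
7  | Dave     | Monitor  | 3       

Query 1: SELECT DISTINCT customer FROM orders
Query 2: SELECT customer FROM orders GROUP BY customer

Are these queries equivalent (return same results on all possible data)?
Yes, equivalent

Both queries return: [('Bob',), ('Dave',), ('Eve',)]

Reason: Both get unique customers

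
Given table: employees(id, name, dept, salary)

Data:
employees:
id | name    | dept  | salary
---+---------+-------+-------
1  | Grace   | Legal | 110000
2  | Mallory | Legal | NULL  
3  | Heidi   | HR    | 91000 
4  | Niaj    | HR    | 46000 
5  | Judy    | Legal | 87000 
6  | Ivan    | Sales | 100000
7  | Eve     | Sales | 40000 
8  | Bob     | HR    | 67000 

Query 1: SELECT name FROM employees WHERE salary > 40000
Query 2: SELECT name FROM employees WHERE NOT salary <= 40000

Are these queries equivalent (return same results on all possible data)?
Yes, equivalent

Both queries return: [('Bob',), ('Grace',), ('Heidi',), ('Ivan',), ('Judy',), ('Niaj',)]

Reason: Both filter salary > 40000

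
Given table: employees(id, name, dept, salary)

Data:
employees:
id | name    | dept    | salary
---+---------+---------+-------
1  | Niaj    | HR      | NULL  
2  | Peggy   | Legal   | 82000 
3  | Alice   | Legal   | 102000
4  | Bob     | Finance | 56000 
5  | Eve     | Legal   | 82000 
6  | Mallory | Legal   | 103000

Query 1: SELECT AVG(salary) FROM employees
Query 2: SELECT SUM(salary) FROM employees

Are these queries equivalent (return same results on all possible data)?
No, not equivalent

Query 1 returns: [(85000.0,)]
Query 2 returns: [(425000,)]

Reason: AVG vs SUM give different aggregate values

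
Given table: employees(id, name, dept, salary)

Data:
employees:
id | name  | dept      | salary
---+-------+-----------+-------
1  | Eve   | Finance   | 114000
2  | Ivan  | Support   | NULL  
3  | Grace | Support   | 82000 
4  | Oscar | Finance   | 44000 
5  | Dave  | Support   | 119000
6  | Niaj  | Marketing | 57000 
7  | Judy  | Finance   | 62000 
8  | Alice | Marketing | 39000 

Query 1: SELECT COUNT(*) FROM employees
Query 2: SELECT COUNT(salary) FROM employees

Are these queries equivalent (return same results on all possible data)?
No, not equivalent

Query 1 returns: [(8,)]
Query 2 returns: [(7,)]

Reason: COUNT(*) includes NULLs, COUNT(column) excludes them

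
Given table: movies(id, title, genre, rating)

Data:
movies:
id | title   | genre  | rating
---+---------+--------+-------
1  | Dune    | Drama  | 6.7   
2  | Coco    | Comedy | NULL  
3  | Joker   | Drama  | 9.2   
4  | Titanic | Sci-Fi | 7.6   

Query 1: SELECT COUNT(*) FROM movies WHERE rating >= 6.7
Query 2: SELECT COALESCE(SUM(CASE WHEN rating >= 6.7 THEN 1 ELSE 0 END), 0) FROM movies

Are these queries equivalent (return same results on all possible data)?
Yes, equivalent

Both queries return: [(3,)]

Reason: COUNT with WHERE vs conditional SUM (COALESCE handles empty-table NULL)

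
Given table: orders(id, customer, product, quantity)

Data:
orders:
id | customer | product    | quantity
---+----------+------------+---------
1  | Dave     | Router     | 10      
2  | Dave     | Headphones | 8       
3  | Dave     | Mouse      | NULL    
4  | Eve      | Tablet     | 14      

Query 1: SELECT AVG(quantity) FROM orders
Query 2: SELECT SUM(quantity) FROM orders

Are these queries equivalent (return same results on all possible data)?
No, not equivalent

Query 1 returns: [(10.666666666666666,)]
Query 2 returns: [(32,)]

Reason: AVG vs SUM give different aggregate values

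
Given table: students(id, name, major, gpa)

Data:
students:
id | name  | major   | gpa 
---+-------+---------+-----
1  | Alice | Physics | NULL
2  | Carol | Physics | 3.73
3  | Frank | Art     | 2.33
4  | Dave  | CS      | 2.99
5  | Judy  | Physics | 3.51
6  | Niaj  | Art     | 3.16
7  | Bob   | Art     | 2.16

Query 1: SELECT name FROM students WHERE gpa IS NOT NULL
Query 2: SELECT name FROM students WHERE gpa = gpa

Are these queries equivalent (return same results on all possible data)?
Yes, equivalent

Both queries return: [('Bob',), ('Carol',), ('Dave',), ('Frank',), ('Judy',), ('Niaj',)]

Reason: IS NOT NULL vs self-equality (both exclude NULLs)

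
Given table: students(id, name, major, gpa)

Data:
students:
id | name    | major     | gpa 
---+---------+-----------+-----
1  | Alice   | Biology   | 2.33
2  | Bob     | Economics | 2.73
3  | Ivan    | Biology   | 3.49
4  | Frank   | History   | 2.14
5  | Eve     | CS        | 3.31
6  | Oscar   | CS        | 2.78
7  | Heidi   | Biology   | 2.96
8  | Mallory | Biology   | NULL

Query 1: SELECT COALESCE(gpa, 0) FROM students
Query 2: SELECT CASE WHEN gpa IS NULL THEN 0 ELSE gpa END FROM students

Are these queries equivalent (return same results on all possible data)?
Yes, equivalent

Both queries return: [(0,), (2.14,), (2.33,), (2.73,), (2.78,), (2.96,), (3.31,), (3.49,)]

Reason: COALESCE vs CASE for NULL handling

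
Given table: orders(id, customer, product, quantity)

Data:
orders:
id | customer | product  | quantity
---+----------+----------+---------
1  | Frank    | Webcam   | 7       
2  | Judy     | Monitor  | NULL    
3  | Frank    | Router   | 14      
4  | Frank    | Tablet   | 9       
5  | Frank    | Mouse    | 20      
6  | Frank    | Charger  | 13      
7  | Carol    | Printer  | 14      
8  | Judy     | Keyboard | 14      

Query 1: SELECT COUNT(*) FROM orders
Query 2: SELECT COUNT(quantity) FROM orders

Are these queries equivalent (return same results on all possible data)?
No, not equivalent

Query 1 returns: [(8,)]
Query 2 returns: [(7,)]

Reason: COUNT(*) includes NULLs, COUNT(column) excludes them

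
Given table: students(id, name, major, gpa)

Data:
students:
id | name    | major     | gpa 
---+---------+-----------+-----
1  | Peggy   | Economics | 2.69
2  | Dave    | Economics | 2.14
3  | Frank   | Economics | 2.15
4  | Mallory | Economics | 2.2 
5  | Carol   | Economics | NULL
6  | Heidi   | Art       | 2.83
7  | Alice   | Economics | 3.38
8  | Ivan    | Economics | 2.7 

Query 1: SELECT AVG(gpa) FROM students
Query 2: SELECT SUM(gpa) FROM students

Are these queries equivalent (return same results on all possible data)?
No, not equivalent

Query 1 returns: [(2.584285714285714,)]
Query 2 returns: [(18.09,)]

Reason: AVG vs SUM give different aggregate values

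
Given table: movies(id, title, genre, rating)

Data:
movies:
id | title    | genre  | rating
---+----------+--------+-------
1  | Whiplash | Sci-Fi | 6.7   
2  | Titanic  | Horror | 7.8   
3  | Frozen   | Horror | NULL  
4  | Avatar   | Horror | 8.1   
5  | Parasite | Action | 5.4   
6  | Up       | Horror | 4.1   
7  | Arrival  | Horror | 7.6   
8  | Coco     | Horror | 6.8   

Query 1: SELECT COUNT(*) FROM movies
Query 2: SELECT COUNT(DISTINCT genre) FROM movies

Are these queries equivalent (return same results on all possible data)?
No, not equivalent

Query 1 returns: [(8,)]
Query 2 returns: [(3,)]

Reason: COUNT(*) counts rows, COUNT(DISTINCT genre) counts unique genres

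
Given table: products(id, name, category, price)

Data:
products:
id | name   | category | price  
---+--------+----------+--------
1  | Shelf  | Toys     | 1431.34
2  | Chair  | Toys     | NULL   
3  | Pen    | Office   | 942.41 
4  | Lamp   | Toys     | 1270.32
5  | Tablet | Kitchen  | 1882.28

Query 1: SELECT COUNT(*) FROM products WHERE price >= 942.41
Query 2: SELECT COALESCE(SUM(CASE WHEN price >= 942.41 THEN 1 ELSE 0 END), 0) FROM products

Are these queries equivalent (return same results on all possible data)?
Yes, equivalent

Both queries return: [(4,)]

Reason: COUNT with WHERE vs conditional SUM (COALESCE handles empty-table NULL)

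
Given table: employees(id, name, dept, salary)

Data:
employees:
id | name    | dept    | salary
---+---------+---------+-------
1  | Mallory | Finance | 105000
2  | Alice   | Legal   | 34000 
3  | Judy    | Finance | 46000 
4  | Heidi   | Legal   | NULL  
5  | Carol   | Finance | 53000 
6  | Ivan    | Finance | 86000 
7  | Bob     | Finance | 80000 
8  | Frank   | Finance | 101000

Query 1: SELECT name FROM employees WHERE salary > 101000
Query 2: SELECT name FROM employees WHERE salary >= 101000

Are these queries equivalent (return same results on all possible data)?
No, not equivalent

Query 1 returns: [('Mallory',)]
Query 2 returns: [('Mallory',), ('Frank',)]

Reason: > vs >= gives different results when salary = 101000 exists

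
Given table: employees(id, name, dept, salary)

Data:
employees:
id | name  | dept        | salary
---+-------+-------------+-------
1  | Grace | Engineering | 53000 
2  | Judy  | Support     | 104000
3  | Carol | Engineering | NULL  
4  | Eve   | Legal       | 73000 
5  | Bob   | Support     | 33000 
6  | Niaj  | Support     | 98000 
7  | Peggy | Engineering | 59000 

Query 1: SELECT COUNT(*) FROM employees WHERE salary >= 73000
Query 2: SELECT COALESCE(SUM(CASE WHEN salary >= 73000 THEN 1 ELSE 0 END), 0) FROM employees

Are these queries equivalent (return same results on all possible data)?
Yes, equivalent

Both queries return: [(3,)]

Reason: COUNT with WHERE vs conditional SUM (COALESCE handles empty-table NULL)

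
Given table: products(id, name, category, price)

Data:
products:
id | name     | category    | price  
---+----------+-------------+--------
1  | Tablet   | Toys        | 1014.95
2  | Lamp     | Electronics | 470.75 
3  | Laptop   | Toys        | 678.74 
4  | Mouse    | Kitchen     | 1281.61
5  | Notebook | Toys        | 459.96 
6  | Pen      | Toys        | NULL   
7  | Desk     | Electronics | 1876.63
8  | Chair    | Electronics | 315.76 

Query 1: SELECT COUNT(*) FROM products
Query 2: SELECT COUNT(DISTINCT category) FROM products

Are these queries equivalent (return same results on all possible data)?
No, not equivalent

Query 1 returns: [(8,)]
Query 2 returns: [(3,)]

Reason: COUNT(*) counts rows, COUNT(DISTINCT category) counts unique categorys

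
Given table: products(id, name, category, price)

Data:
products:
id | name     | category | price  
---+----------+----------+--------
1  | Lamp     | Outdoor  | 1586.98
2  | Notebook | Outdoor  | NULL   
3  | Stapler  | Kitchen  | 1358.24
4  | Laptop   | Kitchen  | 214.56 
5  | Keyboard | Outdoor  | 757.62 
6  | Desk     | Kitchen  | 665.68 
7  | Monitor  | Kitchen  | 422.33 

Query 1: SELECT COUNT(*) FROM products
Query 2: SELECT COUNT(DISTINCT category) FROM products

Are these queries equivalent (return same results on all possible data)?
No, not equivalent

Query 1 returns: [(7,)]
Query 2 returns: [(2,)]

Reason: COUNT(*) counts rows, COUNT(DISTINCT category) counts unique categorys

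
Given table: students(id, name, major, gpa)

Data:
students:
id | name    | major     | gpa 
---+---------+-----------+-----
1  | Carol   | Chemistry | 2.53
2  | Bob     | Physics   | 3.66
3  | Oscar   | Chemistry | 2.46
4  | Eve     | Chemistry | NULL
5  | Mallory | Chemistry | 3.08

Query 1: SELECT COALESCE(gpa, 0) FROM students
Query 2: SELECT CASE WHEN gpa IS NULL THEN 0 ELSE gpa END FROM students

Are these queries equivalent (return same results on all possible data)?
Yes, equivalent

Both queries return: [(0,), (2.46,), (2.53,), (3.08,), (3.66,)]

Reason: COALESCE vs CASE for NULL handling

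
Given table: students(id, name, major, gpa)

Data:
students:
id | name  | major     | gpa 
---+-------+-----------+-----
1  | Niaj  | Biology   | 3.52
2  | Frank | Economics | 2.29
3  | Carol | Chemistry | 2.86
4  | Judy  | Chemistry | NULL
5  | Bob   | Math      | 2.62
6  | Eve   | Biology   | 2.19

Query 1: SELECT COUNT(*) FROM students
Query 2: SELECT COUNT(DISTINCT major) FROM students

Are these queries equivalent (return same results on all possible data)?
No, not equivalent

Query 1 returns: [(6,)]
Query 2 returns: [(4,)]

Reason: COUNT(*) counts rows, COUNT(DISTINCT major) counts unique majors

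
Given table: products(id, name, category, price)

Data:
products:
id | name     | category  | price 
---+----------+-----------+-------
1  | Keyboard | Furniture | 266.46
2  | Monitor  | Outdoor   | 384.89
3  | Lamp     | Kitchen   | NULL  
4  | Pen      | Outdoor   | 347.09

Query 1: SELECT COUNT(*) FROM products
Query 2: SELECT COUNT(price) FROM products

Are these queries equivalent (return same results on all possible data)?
No, not equivalent

Query 1 returns: [(4,)]
Query 2 returns: [(3,)]

Reason: COUNT(*) includes NULLs, COUNT(column) excludes them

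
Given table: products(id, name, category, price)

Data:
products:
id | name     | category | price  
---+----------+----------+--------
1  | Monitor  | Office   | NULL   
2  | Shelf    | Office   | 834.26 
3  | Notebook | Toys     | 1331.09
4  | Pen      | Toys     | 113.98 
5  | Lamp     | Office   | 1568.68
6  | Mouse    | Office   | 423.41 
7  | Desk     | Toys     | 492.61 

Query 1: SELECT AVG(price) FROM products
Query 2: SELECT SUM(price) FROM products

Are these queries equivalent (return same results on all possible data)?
No, not equivalent

Query 1 returns: [(794.005,)]
Query 2 returns: [(4764.03,)]

Reason: AVG vs SUM give different aggregate values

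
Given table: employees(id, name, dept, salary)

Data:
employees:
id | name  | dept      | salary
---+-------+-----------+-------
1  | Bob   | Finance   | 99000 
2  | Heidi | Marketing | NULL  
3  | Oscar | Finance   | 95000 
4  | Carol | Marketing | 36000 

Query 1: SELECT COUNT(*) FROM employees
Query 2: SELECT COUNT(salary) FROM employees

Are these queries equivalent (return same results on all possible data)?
No, not equivalent

Query 1 returns: [(4,)]
Query 2 returns: [(3,)]

Reason: COUNT(*) includes NULLs, COUNT(column) excludes them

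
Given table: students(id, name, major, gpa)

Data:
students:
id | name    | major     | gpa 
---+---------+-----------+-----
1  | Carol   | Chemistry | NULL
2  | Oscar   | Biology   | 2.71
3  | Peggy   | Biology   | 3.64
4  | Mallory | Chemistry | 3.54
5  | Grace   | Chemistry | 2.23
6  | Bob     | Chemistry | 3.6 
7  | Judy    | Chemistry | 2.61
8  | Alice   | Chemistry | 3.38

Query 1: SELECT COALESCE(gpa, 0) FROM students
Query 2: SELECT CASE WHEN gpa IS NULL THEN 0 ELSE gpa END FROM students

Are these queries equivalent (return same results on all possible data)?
Yes, equivalent

Both queries return: [(0,), (2.23,), (2.61,), (2.71,), (3.38,), (3.54,), (3.6,), (3.64,)]

Reason: COALESCE vs CASE for NULL handling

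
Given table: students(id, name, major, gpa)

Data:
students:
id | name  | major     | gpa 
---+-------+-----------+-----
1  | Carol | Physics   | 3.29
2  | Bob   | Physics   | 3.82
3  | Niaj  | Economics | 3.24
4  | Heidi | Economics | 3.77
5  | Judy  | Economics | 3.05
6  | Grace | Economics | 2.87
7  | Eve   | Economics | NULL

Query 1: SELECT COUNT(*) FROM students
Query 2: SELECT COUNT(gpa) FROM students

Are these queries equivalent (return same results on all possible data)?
No, not equivalent

Query 1 returns: [(7,)]
Query 2 returns: [(6,)]

Reason: COUNT(*) includes NULLs, COUNT(column) excludes them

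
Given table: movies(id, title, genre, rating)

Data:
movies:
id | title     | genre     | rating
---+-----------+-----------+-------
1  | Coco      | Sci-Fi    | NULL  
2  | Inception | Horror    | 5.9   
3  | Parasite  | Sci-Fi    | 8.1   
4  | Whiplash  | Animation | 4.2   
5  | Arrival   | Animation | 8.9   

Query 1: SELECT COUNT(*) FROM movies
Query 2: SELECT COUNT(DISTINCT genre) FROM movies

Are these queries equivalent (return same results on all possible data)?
No, not equivalent

Query 1 returns: [(5,)]
Query 2 returns: [(3,)]

Reason: COUNT(*) counts rows, COUNT(DISTINCT genre) counts unique genres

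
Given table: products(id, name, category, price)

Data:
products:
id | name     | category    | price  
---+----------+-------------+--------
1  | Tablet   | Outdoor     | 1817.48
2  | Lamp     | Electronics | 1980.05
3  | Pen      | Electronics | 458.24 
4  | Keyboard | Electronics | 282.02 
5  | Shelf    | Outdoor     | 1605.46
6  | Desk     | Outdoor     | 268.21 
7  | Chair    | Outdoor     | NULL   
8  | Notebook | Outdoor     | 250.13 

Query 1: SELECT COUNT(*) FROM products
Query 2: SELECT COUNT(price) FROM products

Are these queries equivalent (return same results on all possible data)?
No, not equivalent

Query 1 returns: [(8,)]
Query 2 returns: [(7,)]

Reason: COUNT(*) includes NULLs, COUNT(column) excludes them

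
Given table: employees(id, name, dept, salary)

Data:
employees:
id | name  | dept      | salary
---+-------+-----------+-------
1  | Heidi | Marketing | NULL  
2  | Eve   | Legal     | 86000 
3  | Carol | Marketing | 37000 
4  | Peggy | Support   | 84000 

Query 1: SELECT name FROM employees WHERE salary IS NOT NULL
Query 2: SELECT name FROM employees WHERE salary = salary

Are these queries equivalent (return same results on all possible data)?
Yes, equivalent

Both queries return: [('Carol',), ('Eve',), ('Peggy',)]

Reason: IS NOT NULL vs self-equality (both exclude NULLs)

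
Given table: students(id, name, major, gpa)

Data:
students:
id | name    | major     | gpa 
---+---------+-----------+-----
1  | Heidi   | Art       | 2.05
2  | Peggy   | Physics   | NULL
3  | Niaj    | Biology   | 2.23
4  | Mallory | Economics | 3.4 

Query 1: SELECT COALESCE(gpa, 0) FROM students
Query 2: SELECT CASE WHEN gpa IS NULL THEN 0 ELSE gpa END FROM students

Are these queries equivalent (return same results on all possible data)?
Yes, equivalent

Both queries return: [(0,), (2.05,), (2.23,), (3.4,)]

Reason: COALESCE vs CASE for NULL handling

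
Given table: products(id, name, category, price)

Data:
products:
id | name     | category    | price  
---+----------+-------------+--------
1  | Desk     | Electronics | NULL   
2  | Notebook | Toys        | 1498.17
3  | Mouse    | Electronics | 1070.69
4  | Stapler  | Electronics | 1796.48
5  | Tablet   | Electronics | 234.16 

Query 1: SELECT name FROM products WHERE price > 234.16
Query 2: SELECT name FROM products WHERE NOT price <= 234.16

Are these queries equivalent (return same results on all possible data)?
Yes, equivalent

Both queries return: [('Mouse',), ('Notebook',), ('Stapler',)]

Reason: Both filter price > 234.16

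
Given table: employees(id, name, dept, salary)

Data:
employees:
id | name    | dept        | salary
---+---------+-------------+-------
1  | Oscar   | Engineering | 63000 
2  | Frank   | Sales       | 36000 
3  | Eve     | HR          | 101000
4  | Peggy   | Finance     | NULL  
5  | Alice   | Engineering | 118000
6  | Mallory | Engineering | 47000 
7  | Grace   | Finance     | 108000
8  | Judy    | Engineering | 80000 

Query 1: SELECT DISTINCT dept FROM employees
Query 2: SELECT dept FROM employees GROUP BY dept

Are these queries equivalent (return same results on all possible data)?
Yes, equivalent

Both queries return: [('Engineering',), ('Finance',), ('HR',), ('Sales',)]

Reason: Both get unique depts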